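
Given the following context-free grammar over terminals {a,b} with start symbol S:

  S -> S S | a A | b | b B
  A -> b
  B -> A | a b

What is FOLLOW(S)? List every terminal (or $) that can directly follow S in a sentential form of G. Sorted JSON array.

FIRST iteration:
[1]
  A via A→b: +{b}
  B via B→A: +{b}
  B via B→a b: +{a}
  S via S→a A: +{a}
  S via S→b: +{b}
  S: {a,b}  A: {b}  B: {a,b}
[2] — fixpoint
  S: {a,b}  A: {b}  B: {a,b}

FOLLOW sets:
initialize: $ ∈ FOLLOW(S)
round 1:
  S→S S: FOLLOW(S) ⊇ FIRST(S) = {a,b}; new: +{a,b}
  S→a A: FOLLOW(A) ⊇ FOLLOW(S) ⊇ {$,a,b}; new: +{$,a,b}
  S→b B: FOLLOW(B) ⊇ FOLLOW(S) ⊇ {$,a,b}; new: +{$,a,b}
  FOLLOW[S]={$,a,b}  FOLLOW[A]={$,a,b}  FOLLOW[B]={$,a,b}
round 2: (stable)
  FOLLOW[S]={$,a,b}  FOLLOW[A]={$,a,b}  FOLLOW[B]={$,a,b}

FOLLOW(S) = ["$", "a", "b"]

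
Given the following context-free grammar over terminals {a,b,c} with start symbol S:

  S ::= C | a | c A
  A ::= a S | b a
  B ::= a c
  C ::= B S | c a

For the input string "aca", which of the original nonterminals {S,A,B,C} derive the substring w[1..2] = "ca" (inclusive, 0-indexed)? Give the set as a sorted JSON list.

CNF form of G:
  S -> B S | T2 A | T2 T0 | a
  A -> T0 S | T1 T0
  B -> T0 T2
  C -> B S | T2 T0
  T0 -> a
  T1 -> b
  T2 -> c

CYK fill (cells [i..j] with 1 ≤ i ≤ j ≤ 2 only):
  [1..1]={T2}  "c"  orig:{}
  [2..2]={S,T0}  "a"  orig:{S}
  [1..2]={C,S}  "ca"

Original NTs in T[1,2] deriving "ca": ["C", "S"]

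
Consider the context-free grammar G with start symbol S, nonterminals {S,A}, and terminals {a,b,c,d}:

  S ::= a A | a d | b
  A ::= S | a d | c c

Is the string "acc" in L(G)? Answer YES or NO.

Convert to CNF:
  S -> T0 A | T0 T1 | b
  A -> T0 A | T0 T1 | T2 T2 | b
  T0 -> a
  T1 -> d
  T2 -> c

CYK fill:
  cell(0,0) a: {T0}  orig:{}
  cell(1,1) c: {T2}  orig:{}
  cell(2,2) c: {T2}  orig:{}
  cell(0,1) ac: ∅
  cell(1,2) cc: {A}
  cell(0,2) acc: {A,S}

S ∈ T[0,2] ⇒ YES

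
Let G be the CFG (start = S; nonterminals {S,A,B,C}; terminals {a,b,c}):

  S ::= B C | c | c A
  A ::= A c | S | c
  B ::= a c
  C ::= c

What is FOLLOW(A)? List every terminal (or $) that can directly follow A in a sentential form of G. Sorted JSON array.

FIRST iteration:
pass 1:
  A via A→c: +{c}
  B via B→a c: +{a}
  C via C→c: +{c}
  S via S→B C: +{a}
  S via S→c: +{c}
  S: {a,c}  A: {c}  B: {a}  C: {c}
pass 2:
  A via A→S: +{a}
  S: {a,c}  A: {a,c}  B: {a}  C: {c}
pass 3: done
  S: {a,c}  A: {a,c}  B: {a}  C: {c}

FOLLOW sets:
initialize: $ ∈ FOLLOW(S)
pass 1:
  A→A c: FOLLOW(A) ⊇ FIRST(c) = {c}; new: +{c}
  A→S: FOLLOW(S) ⊇ FOLLOW(A) ⊇ {c}; new: +{c}
  S→B C: FOLLOW(B) ⊇ FIRST(C) = {c}; new: +{c}
  S→B C: FOLLOW(C) ⊇ FOLLOW(S) ⊇ {$,c}; new: +{$,c}
  S→c A: FOLLOW(A) ⊇ FOLLOW(S) ⊇ {$,c}; new: +{$}
  FOLLOW(S)={$,c}  FOLLOW(A)={$,c}  FOLLOW(B)={c}  FOLLOW(C)={$,c}
pass 2: done
  FOLLOW(S)={$,c}  FOLLOW(A)={$,c}  FOLLOW(B)={c}  FOLLOW(C)={$,c}

FOLLOW(A) = ["$", "c"]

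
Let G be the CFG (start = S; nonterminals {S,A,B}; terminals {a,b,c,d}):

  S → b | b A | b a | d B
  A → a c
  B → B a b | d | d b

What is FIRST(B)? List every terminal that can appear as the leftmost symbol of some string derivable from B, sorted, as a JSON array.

FIRST iteration:
[1]
  A via A→a c: +{a}
  B via B→d: +{d}
  S via S→b: +{b}
  S via S→d B: +{d}
  S: {b,d}  A: {a}  B: {d}
[2] done
  S: {b,d}  A: {a}  B: {d}

FIRST(B) = ["d"]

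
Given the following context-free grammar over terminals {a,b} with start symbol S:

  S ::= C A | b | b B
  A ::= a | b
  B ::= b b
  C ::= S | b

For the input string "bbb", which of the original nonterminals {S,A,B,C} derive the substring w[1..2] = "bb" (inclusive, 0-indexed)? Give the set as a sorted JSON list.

CNF form of G:
  S -> C A | T0 B | b
  A -> a | b
  B -> T0 T0
  C -> C A | T0 B | b
  T0 -> b

Fill CYK table bottom-up, restricted to cells inside w[1..2]:
  cell(1,1) b: {A,C,S,T0}  orig:{A,C,S}
  cell(2,2) b: {A,C,S,T0}  orig:{A,C,S}
  cell(1,2) bb: {B,C,S}

Original NTs in T[1,2] deriving "bb": ["B", "C", "S"]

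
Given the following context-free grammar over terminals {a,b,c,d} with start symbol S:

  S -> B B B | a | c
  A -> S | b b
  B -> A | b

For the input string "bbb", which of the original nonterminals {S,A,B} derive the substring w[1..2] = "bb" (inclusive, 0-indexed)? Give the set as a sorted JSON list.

Convert to CNF:
  S -> B X3 | a | c
  A -> B X1 | T0 T0 | a | c
  B -> B X2 | T0 T0 | a | b | c
  T0 -> b
  X1 -> B B
  X2 -> B B
  X3 -> B B

CYK table (by increasing span), restricted to cells inside w[1..2]:
  cell(1,1) b: {B,T0}  orig:{B}
  cell(2,2) b: {B,T0}  orig:{B}
  cell(1,2) bb: {A,B,X1,X2,X3}  orig:{A,B}

Original NTs in T[1,2] deriving "bb": ["A", "B"]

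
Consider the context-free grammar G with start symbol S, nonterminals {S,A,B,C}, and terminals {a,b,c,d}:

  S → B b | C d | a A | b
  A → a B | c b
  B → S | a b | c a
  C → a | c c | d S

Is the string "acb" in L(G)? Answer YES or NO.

Convert to CNF:
  S -> B T2 | C T3 | T0 A | b
  A -> T0 B | T1 T2
  B -> B T2 | C T3 | T0 A | T0 T2 | T1 T0 | b
  C -> T1 T1 | T3 S | a
  T0 -> a
  T1 -> c
  T2 -> b
  T3 -> d

CYK fill:
  [0..0]={C,T0}  "a"  orig:{C}
  [1..1]={T1}  "c"  orig:{}
  [2..2]={B,S,T2}  "b"  orig:{B,S}
  [0..1]=∅  "ac"
  [1..2]={A}  "cb"
  [0..2]={B,S}  "acb"

S ∈ T[0,2] ⇒ YES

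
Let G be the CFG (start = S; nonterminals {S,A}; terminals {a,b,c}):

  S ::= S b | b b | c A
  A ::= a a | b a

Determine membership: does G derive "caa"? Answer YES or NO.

CNF form of G:
  S -> S T1 | T1 T1 | T2 A
  A -> T0 T0 | T1 T0
  T0 -> a
  T1 -> b
  T2 -> c

CYK fill:
  [0..0]={T2}  "c"  orig:{}
  [1..1]={T0}  "a"  orig:{}
  [2..2]={T0}  "a"  orig:{}
  [0..1]=∅  "ca"
  [1..2]={A}  "aa"
  [0..2]={S}  "caa"

S ∈ T[0,2] ⇒ YES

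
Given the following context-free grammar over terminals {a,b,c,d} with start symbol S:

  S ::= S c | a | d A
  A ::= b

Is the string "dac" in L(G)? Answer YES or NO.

Convert to CNF:
  S -> S T0 | T1 A | a
  A -> b
  T0 -> c
  T1 -> d

CYK table (by increasing span):
  T[0,0] 'd' = {T1}  orig:{}
  T[1,1] 'a' = {S}
  T[2,2] 'c' = {T0}  orig:{}
  T[0,1] 'da' = ∅
  T[1,2] 'ac' = {S}
  T[0,2] 'dac' = ∅

S ∉ T[0,2] ⇒ NO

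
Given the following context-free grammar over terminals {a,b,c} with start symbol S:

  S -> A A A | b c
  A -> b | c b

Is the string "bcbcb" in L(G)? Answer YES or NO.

CNF form of G:
  S -> A X2 | T1 T0
  A -> T0 T1 | b
  T0 -> c
  T1 -> b
  X2 -> A A

CYK fill:
  [0..0]={A,T1}  "b"  orig:{A}
  [1..1]={T0}  "c"  orig:{}
  [2..2]={A,T1}  "b"  orig:{A}
  [3..3]={T0}  "c"  orig:{}
  [4..4]={A,T1}  "b"  orig:{A}
  [0..1]={S}  "bc"
  [1..2]={A}  "cb"
  [2..3]={S}  "bc"
  [3..4]={A}  "cb"
  [0..2]={X2}  "bcb"  orig:{}
  [1..3]=∅  "cbc"
  [2..4]={X2}  "bcb"  orig:{}
  [0..3]=∅  "bcbc"
  [1..4]={X2}  "cbcb"  orig:{}
  [0..4]={S}  "bcbcb"

S ∈ T[0,4] ⇒ YES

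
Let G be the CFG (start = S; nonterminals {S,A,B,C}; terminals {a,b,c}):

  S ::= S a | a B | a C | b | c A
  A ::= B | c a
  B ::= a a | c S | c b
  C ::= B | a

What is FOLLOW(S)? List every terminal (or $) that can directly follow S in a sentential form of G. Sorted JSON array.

Compute FIRST by fixpoint:
[1]
  A via A→c a: +{c}
  B via B→a a: +{a}
  B via B→c S: +{c}
  C via C→B: +{a,c}
  S via S→a B: +{a}
  S via S→b: +{b}
  S via S→c A: +{c}
  FIRST[S]={a,b,c}  FIRST[A]={c}  FIRST[B]={a,c}  FIRST[C]={a,c}
[2]
  A via A→B: +{a}
  FIRST[S]={a,b,c}  FIRST[A]={a,c}  FIRST[B]={a,c}  FIRST[C]={a,c}
[3] — fixpoint
  FIRST[S]={a,b,c}  FIRST[A]={a,c}  FIRST[B]={a,c}  FIRST[C]={a,c}

FOLLOW sets:
seed FOLLOW(S) with $
[1]
  S→S a: FOLLOW(S) ⊇ FIRST(a) = {a}; new: +{a}
  S→a B: FOLLOW(B) ⊇ FOLLOW(S) ⊇ {$,a}; new: +{$,a}
  S→a C: FOLLOW(C) ⊇ FOLLOW(S) ⊇ {$,a}; new: +{$,a}
  S→c A: FOLLOW(A) ⊇ FOLLOW(S) ⊇ {$,a}; new: +{$,a}
  FOLLOW(S)={$,a}  FOLLOW(A)={$,a}  FOLLOW(B)={$,a}  FOLLOW(C)={$,a}
[2] done
  FOLLOW(S)={$,a}  FOLLOW(A)={$,a}  FOLLOW(B)={$,a}  FOLLOW(C)={$,a}

FOLLOW(S) = ["$", "a"]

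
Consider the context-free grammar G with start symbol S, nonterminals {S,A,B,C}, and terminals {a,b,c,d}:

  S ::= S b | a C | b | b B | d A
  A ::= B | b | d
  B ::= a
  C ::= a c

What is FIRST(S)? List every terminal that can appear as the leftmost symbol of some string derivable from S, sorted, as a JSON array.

Compute FIRST by fixpoint:
round 1:
  A via A→b: +{b}
  A via A→d: +{d}
  B via B→a: +{a}
  C via C→a c: +{a}
  S via S→a C: +{a}
  S via S→b: +{b}
  S via S→d A: +{d}
  FIRST(S)={a,b,d}  FIRST(A)={b,d}  FIRST(B)={a}  FIRST(C)={a}
round 2:
  A via A→B: +{a}
  FIRST(S)={a,b,d}  FIRST(A)={a,b,d}  FIRST(B)={a}  FIRST(C)={a}
round 3: (no change)
  FIRST(S)={a,b,d}  FIRST(A)={a,b,d}  FIRST(B)={a}  FIRST(C)={a}

FIRST(S) = ["a", "b", "d"]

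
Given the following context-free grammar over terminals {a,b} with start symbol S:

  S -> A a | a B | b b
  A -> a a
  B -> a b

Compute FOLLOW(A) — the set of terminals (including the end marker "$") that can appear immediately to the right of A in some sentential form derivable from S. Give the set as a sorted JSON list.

FIRST iteration:
pass 1:
  A via A→a a: +{a}
  B via B→a b: +{a}
  S via S→A a: +{a}
  S via S→b b: +{b}
  FIRST(S)={a,b}  FIRST(A)={a}  FIRST(B)={a}
pass 2: done
  FIRST(S)={a,b}  FIRST(A)={a}  FIRST(B)={a}

Compute FOLLOW by fixpoint:
seed FOLLOW(S) with $
pass 1:
  S→A a: FOLLOW(A) ⊇ FIRST(a) = {a}; new: +{a}
  S→a B: FOLLOW(B) ⊇ FOLLOW(S) ⊇ {$}; new: +{$}
  FOLLOW(S)={$}  FOLLOW(A)={a}  FOLLOW(B)={$}
pass 2: — fixpoint
  FOLLOW(S)={$}  FOLLOW(A)={a}  FOLLOW(B)={$}

FOLLOW(A) = ["a"]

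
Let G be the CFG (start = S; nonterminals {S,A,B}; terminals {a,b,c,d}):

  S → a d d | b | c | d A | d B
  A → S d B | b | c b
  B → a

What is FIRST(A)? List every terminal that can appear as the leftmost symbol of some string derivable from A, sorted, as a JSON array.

FIRST iteration:
pass 1:
  A via A→b: +{b}
  A via A→c b: +{c}
  B via B→a: +{a}
  S via S→a d d: +{a}
  S via S→b: +{b}
  S via S→c: +{c}
  S via S→d A: +{d}
  S: {a,b,c,d}  A: {b,c}  B: {a}
pass 2:
  A via A→S d B: +{a,d}
  S: {a,b,c,d}  A: {a,b,c,d}  B: {a}
pass 3: — fixpoint
  S: {a,b,c,d}  A: {a,b,c,d}  B: {a}

FIRST(A) = ["a", "b", "c", "d"]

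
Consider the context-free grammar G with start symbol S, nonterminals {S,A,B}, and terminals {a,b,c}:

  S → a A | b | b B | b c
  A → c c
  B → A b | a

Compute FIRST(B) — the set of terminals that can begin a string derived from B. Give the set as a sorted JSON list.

FIRST iteration:
iter 1:
  A via A→c c: +{c}
  B via B→A b: +{c}
  B via B→a: +{a}
  S via S→a A: +{a}
  S via S→b: +{b}
  FIRST[S]={a,b}  FIRST[A]={c}  FIRST[B]={a,c}
iter 2: (no change)
  FIRST[S]={a,b}  FIRST[A]={c}  FIRST[B]={a,c}

FIRST(B) = ["a", "c"]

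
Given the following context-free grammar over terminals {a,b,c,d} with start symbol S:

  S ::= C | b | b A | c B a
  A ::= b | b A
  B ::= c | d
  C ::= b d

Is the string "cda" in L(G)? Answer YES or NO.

CNF form of G:
  S -> T0 A | T0 T1 | T2 X4 | b
  A -> T0 A | b
  B -> c | d
  C -> T0 T1
  T0 -> b
  T1 -> d
  T2 -> c
  T3 -> a
  X4 -> B T3

CYK fill:
  cell(0,0) c: {B,T2}  orig:{B}
  cell(1,1) d: {B,T1}  orig:{B}
  cell(2,2) a: {T3}  orig:{}
  cell(0,1) cd: ∅
  cell(1,2) da: {X4}  orig:{}
  cell(0,2) cda: {S}

S ∈ T[0,2] ⇒ YES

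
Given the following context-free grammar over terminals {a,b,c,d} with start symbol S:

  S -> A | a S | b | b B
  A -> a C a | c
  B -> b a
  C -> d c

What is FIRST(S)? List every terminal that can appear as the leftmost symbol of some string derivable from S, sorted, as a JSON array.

FIRST sets, iterate to fixpoint:
round 1:
  A via A→a C a: +{a}
  A via A→c: +{c}
  B via B→b a: +{b}
  C via C→d c: +{d}
  S via S→A: +{a,c}
  S via S→b: +{b}
  S: {a,b,c}  A: {a,c}  B: {b}  C: {d}
round 2: done
  S: {a,b,c}  A: {a,c}  B: {b}  C: {d}

FIRST(S) = ["a", "b", "c"]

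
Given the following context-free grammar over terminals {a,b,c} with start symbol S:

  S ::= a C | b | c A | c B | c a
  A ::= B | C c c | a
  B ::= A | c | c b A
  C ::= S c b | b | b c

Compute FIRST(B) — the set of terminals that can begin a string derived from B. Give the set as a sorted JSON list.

Compute FIRST by fixpoint:
round 1:
  A via A→a: +{a}
  B via B→A: +{a}
  B via B→c: +{c}
  C via C→b: +{b}
  S via S→a C: +{a}
  S via S→b: +{b}
  S via S→c A: +{c}
  FIRST[S]={a,b,c}  FIRST[A]={a}  FIRST[B]={a,c}  FIRST[C]={b}
round 2:
  A via A→B: +{c}
  A via A→C c c: +{b}
  B via B→A: +{b}
  C via C→S c b: +{a,c}
  FIRST[S]={a,b,c}  FIRST[A]={a,b,c}  FIRST[B]={a,b,c}  FIRST[C]={a,b,c}
round 3: (stable)
  FIRST[S]={a,b,c}  FIRST[A]={a,b,c}  FIRST[B]={a,b,c}  FIRST[C]={a,b,c}

FIRST(B) = ["a", "b", "c"]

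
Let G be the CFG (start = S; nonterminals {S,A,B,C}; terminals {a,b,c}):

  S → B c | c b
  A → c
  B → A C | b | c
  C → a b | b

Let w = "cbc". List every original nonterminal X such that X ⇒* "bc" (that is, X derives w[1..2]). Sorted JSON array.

Convert to CNF:
  S -> B T2 | T2 T1
  A -> c
  B -> A C | b | c
  C -> T0 T1 | b
  T0 -> a
  T1 -> b
  T2 -> c

CYK table (by increasing span) — only the sub-triangle for w[1..2]:
  [1..1]={B,C,T1}  "b"  orig:{B,C}
  [2..2]={A,B,T2}  "c"  orig:{A,B}
  [1..2]={S}  "bc"

Original NTs in T[1,2] deriving "bc": ["S"]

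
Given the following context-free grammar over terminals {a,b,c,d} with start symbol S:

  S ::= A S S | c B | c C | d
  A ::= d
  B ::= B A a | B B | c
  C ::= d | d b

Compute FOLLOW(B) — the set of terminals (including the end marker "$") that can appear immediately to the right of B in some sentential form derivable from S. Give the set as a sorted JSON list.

FIRST sets, iterate to fixpoint:
pass 1:
  A via A→d: +{d}
  B via B→c: +{c}
  C via C→d: +{d}
  S via S→A S S: +{d}
  S via S→c B: +{c}
  S: {c,d}  A: {d}  B: {c}  C: {d}
pass 2: (stable)
  S: {c,d}  A: {d}  B: {c}  C: {d}

FOLLOW sets:
initialize: $ ∈ FOLLOW(S)
[1]
  B→B A a: FOLLOW(B) ⊇ FIRST(A) = {d}; new: +{d}
  B→B A a: FOLLOW(A) ⊇ FIRST(a) = {a}; new: +{a}
  B→B B: FOLLOW(B) ⊇ FIRST(B) = {c}; new: +{c}
  S→A S S: FOLLOW(A) ⊇ FIRST(S) = {c,d}; new: +{c,d}
  S→A S S: FOLLOW(S) ⊇ FIRST(S) = {c,d}; new: +{c,d}
  S→c B: FOLLOW(B) ⊇ FOLLOW(S) ⊇ {$,c,d}; new: +{$}
  S→c C: FOLLOW(C) ⊇ FOLLOW(S) ⊇ {$,c,d}; new: +{$,c,d}
  FOLLOW(S)={$,c,d}  FOLLOW(A)={a,c,d}  FOLLOW(B)={$,c,d}  FOLLOW(C)={$,c,d}
[2] done
  FOLLOW(S)={$,c,d}  FOLLOW(A)={a,c,d}  FOLLOW(B)={$,c,d}  FOLLOW(C)={$,c,d}

FOLLOW(B) = ["$", "c", "d"]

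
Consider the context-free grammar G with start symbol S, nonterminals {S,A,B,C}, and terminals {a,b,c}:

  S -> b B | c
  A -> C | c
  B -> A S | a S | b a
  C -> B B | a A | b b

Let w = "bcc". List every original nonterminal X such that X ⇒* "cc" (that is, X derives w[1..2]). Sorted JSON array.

CNF form of G:
  S -> T1 B | c
  A -> B B | T0 A | T1 T1 | c
  B -> A S | T0 S | T1 T0
  C -> B B | T0 A | T1 T1
  T0 -> a
  T1 -> b

CYK table (by increasing span) (cells [i..j] with 1 ≤ i ≤ j ≤ 2 only):
  cell(1,1) c: {A,S}
  cell(2,2) c: {A,S}
  cell(1,2) cc: {B}

Original NTs in T[1,2] deriving "cc": ["B"]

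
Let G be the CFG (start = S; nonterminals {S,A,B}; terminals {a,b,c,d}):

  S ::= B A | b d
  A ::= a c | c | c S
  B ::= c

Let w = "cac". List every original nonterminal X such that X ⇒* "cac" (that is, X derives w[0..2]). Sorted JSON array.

CNF form of G:
  S -> B A | T2 T3
  A -> T0 T1 | T1 S | c
  B -> c
  T0 -> a
  T1 -> c
  T2 -> b
  T3 -> d

CYK fill, restricted to cells inside w[0..2]:
  [0..0]={A,B,T1}  "c"  orig:{A,B}
  [1..1]={T0}  "a"  orig:{}
  [2..2]={A,B,T1}  "c"  orig:{A,B}
  [0..1]=∅  "ca"
  [1..2]={A}  "ac"
  [0..2]={S}  "cac"

Original NTs in T[0,2] deriving "cac": ["S"]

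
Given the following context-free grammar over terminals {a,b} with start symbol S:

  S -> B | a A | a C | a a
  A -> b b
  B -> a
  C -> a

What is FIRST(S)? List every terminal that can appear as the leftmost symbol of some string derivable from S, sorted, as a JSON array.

Compute FIRST by fixpoint:
iter 1:
  A via A→b b: +{b}
  B via B→a: +{a}
  C via C→a: +{a}
  S via S→B: +{a}
  S: {a}  A: {b}  B: {a}  C: {a}
iter 2: (stable)
  S: {a}  A: {b}  B: {a}  C: {a}

FIRST(S) = ["a"]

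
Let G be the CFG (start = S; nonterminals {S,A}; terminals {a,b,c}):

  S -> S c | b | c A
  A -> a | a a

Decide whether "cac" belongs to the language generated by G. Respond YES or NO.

CNF form of G:
  S -> S T1 | T1 A | b
  A -> T0 T0 | a
  T0 -> a
  T1 -> c

CYK fill:
  [0..0]={T1}  "c"  orig:{}
  [1..1]={A,T0}  "a"  orig:{A}
  [2..2]={T1}  "c"  orig:{}
  [0..1]={S}  "ca"
  [1..2]=∅  "ac"
  [0..2]={S}  "cac"

S ∈ T[0,2] ⇒ YES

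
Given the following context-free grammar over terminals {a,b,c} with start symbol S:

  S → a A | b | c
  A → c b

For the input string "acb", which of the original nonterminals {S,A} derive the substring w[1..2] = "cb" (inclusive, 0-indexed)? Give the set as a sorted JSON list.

CNF form of G:
  S -> T2 A | b | c
  A -> T0 T1
  T0 -> c
  T1 -> b
  T2 -> a

CYK table (by increasing span), restricted to cells inside w[1..2]:
  cell(1,1) c: {S,T0}  orig:{S}
  cell(2,2) b: {S,T1}  orig:{S}
  cell(1,2) cb: {A}

Original NTs in T[1,2] deriving "cb": ["A"]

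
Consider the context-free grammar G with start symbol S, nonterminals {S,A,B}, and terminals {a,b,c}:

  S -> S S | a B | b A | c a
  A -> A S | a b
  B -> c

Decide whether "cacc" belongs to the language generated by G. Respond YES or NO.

Convert to CNF:
  S -> S S | T0 B | T1 A | T2 T0
  A -> A S | T0 T1
  B -> c
  T0 -> a
  T1 -> b
  T2 -> c

Fill CYK table bottom-up:
  [0..0]={B,T2}  "c"  orig:{B}
  [1..1]={T0}  "a"  orig:{}
  [2..2]={B,T2}  "c"  orig:{B}
  [3..3]={B,T2}  "c"  orig:{B}
  [0..1]={S}  "ca"
  [1..2]={S}  "ac"
  [2..3]=∅  "cc"
  [0..2]=∅  "cac"
  [1..3]=∅  "acc"
  [0..3]=∅  "cacc"

S ∉ T[0,3] ⇒ NO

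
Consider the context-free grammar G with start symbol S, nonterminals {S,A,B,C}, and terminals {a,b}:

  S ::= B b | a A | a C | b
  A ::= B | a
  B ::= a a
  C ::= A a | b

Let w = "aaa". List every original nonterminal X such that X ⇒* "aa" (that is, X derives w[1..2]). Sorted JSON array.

CNF form of G:
  S -> B T1 | T0 A | T0 C | b
  A -> T0 T0 | a
  B -> T0 T0
  C -> A T0 | b
  T0 -> a
  T1 -> b

Fill CYK table bottom-up — only the sub-triangle for w[1..2]:
  cell(1,1) a: {A,T0}  orig:{A}
  cell(2,2) a: {A,T0}  orig:{A}
  cell(1,2) aa: {A,B,C,S}

Original NTs in T[1,2] deriving "aa": ["A", "B", "C", "S"]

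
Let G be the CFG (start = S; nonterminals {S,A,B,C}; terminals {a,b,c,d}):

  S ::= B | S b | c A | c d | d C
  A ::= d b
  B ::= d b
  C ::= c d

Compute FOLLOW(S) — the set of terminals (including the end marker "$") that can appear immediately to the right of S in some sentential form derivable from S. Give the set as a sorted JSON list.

FIRST sets, iterate to fixpoint:
[1]
  A via A→d b: +{d}
  B via B→d b: +{d}
  C via C→c d: +{c}
  S via S→B: +{d}
  S via S→c A: +{c}
  FIRST(S)={c,d}  FIRST(A)={d}  FIRST(B)={d}  FIRST(C)={c}
[2] — fixpoint
  FIRST(S)={c,d}  FIRST(A)={d}  FIRST(B)={d}  FIRST(C)={c}

Compute FOLLOW by fixpoint:
initialize: $ ∈ FOLLOW(S)
iter 1:
  S→B: FOLLOW(B) ⊇ FOLLOW(S) ⊇ {$}; new: +{$}
  S→S b: FOLLOW(S) ⊇ FIRST(b) = {b}; new: +{b}
  S→c A: FOLLOW(A) ⊇ FOLLOW(S) ⊇ {$,b}; new: +{$,b}
  S→d C: FOLLOW(C) ⊇ FOLLOW(S) ⊇ {$,b}; new: +{$,b}
  S: {$,b}  A: {$,b}  B: {$}  C: {$,b}
iter 2:
  S→B: FOLLOW(B) ⊇ FOLLOW(S) ⊇ {$,b}; new: +{b}
  S: {$,b}  A: {$,b}  B: {$,b}  C: {$,b}
iter 3: done
  S: {$,b}  A: {$,b}  B: {$,b}  C: {$,b}

FOLLOW(S) = ["$", "b"]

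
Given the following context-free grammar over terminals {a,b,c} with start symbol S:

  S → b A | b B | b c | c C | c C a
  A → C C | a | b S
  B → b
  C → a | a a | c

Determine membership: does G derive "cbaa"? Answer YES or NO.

Convert to CNF:
  S -> T0 A | T0 B | T0 T2 | T2 C | T2 X3
  A -> C C | T0 S | a
  B -> b
  C -> T1 T1 | a | c
  T0 -> b
  T1 -> a
  T2 -> c
  X3 -> C T1

Fill CYK table bottom-up:
  cell(0,0) c: {C,T2}  orig:{C}
  cell(1,1) b: {B,T0}  orig:{B}
  cell(2,2) a: {A,C,T1}  orig:{A,C}
  cell(3,3) a: {A,C,T1}  orig:{A,C}
  cell(0,1) cb: ∅
  cell(1,2) ba: {S}
  cell(2,3) aa: {A,C,X3}  orig:{A,C}
  cell(0,2) cba: ∅
  cell(1,3) baa: {S}
  cell(0,3) cbaa: ∅

S ∉ T[0,3] ⇒ NO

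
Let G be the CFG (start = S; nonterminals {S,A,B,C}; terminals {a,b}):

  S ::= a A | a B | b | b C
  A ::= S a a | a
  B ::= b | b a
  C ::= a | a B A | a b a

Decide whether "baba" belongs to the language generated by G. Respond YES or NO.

Convert to CNF:
  S -> T0 A | T0 B | T1 C | b
  A -> S X2 | a
  B -> T1 T0 | b
  C -> T0 X3 | T0 X4 | a
  T0 -> a
  T1 -> b
  X2 -> T0 T0
  X3 -> B A
  X4 -> T1 T0

Fill CYK table bottom-up:
  cell(0,0) b: {B,S,T1}  orig:{B,S}
  cell(1,1) a: {A,C,T0}  orig:{A,C}
  cell(2,2) b: {B,S,T1}  orig:{B,S}
  cell(3,3) a: {A,C,T0}  orig:{A,C}
  cell(0,1) ba: {B,S,X3,X4}  orig:{B,S}
  cell(1,2) ab: {S}
  cell(2,3) ba: {B,S,X3,X4}  orig:{B,S}
  cell(0,2) bab: ∅
  cell(1,3) aba: {C,S}
  cell(0,3) baba: {S}

S ∈ T[0,3] ⇒ YES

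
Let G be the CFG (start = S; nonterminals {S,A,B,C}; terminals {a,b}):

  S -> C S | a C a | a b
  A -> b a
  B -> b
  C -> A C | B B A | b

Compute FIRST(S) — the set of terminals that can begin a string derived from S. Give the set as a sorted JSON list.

Compute FIRST by fixpoint:
pass 1:
  A via A→b a: +{b}
  B via B→b: +{b}
  C via C→A C: +{b}
  S via S→C S: +{b}
  S via S→a C a: +{a}
  S: {a,b}  A: {b}  B: {b}  C: {b}
pass 2: (stable)
  S: {a,b}  A: {b}  B: {b}  C: {b}

FIRST(S) = ["a", "b"]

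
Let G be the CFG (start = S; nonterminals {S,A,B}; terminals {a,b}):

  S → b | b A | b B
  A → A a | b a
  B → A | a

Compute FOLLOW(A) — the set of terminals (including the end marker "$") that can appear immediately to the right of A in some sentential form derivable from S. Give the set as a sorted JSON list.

Compute FIRST by fixpoint:
round 1:
  A via A→b a: +{b}
  B via B→A: +{b}
  B via B→a: +{a}
  S via S→b: +{b}
  S: {b}  A: {b}  B: {a,b}
round 2: (stable)
  S: {b}  A: {b}  B: {a,b}

FOLLOW sets:
FOLLOW(S) := {$}
pass 1:
  A→A a: FOLLOW(A) ⊇ FIRST(a) = {a}; new: +{a}
  S→b A: FOLLOW(A) ⊇ FOLLOW(S) ⊇ {$}; new: +{$}
  S→b B: FOLLOW(B) ⊇ FOLLOW(S) ⊇ {$}; new: +{$}
  FOLLOW(S)={$}  FOLLOW(A)={$,a}  FOLLOW(B)={$}
pass 2: done
  FOLLOW(S)={$}  FOLLOW(A)={$,a}  FOLLOW(B)={$}

FOLLOW(A) = ["$", "a"]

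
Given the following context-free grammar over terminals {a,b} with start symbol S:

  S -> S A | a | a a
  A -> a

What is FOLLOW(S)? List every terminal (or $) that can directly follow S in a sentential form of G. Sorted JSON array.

FIRST sets, iterate to fixpoint:
iter 1:
  A via A→a: +{a}
  S via S→a: +{a}
  FIRST(S)={a}  FIRST(A)={a}
iter 2: done
  FIRST(S)={a}  FIRST(A)={a}

Compute FOLLOW by fixpoint:
FOLLOW(S) := {$}
round 1:
  S→S A: FOLLOW(S) ⊇ FIRST(A) = {a}; new: +{a}
  S→S A: FOLLOW(A) ⊇ FOLLOW(S) ⊇ {$,a}; new: +{$,a}
  FOLLOW[S]={$,a}  FOLLOW[A]={$,a}
round 2: done
  FOLLOW[S]={$,a}  FOLLOW[A]={$,a}

FOLLOW(S) = ["$", "a"]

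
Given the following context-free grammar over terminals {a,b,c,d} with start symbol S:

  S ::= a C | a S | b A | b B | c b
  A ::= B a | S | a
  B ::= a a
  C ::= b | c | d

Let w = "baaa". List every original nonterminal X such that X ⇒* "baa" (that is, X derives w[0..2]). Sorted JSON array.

Convert to CNF:
  S -> T0 C | T0 S | T1 A | T1 B | T2 T1
  A -> B T0 | T0 C | T0 S | T1 A | T1 B | T2 T1 | a
  B -> T0 T0
  C -> b | c | d
  T0 -> a
  T1 -> b
  T2 -> c

CYK table (by increasing span) (cells [i..j] with 0 ≤ i ≤ j ≤ 2 only):
  cell(0,0) b: {C,T1}  orig:{C}
  cell(1,1) a: {A,T0}  orig:{A}
  cell(2,2) a: {A,T0}  orig:{A}
  cell(0,1) ba: {A,S}
  cell(1,2) aa: {B}
  cell(0,2) baa: {A,S}

Original NTs in T[0,2] deriving "baa": ["A", "S"]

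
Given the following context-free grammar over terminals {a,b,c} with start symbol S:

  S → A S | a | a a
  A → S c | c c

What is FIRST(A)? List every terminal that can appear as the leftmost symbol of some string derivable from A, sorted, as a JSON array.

Compute FIRST by fixpoint:
iter 1:
  A via A→c c: +{c}
  S via S→A S: +{c}
  S via S→a: +{a}
  S: {a,c}  A: {c}
iter 2:
  A via A→S c: +{a}
  S: {a,c}  A: {a,c}
iter 3: — fixpoint
  S: {a,c}  A: {a,c}

FIRST(A) = ["a", "c"]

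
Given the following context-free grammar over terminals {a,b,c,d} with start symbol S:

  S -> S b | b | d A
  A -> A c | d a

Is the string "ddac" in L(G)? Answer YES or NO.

CNF form of G:
  S -> S T3 | T1 A | b
  A -> A T0 | T1 T2
  T0 -> c
  T1 -> d
  T2 -> a
  T3 -> b

CYK table (by increasing span):
  T[0,0] 'd' = {T1}  orig:{}
  T[1,1] 'd' = {T1}  orig:{}
  T[2,2] 'a' = {T2}  orig:{}
  T[3,3] 'c' = {T0}  orig:{}
  T[0,1] 'dd' = ∅
  T[1,2] 'da' = {A}
  T[2,3] 'ac' = ∅
  T[0,2] 'dda' = {S}
  T[1,3] 'dac' = {A}
  T[0,3] 'ddac' = {S}

S ∈ T[0,3] ⇒ YES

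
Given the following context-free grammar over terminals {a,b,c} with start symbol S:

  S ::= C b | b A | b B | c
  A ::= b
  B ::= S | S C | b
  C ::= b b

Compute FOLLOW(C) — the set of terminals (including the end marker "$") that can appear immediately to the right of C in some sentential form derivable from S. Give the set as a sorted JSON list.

Compute FIRST by fixpoint:
pass 1:
  A via A→b: +{b}
  B via B→b: +{b}
  C via C→b b: +{b}
  S via S→C b: +{b}
  S via S→c: +{c}
  S: {b,c}  A: {b}  B: {b}  C: {b}
pass 2:
  B via B→S: +{c}
  S: {b,c}  A: {b}  B: {b,c}  C: {b}
pass 3: — fixpoint
  S: {b,c}  A: {b}  B: {b,c}  C: {b}

FOLLOW sets:
FOLLOW(S) := {$}
[1]
  B→S C: FOLLOW(S) ⊇ FIRST(C) = {b}; new: +{b}
  S→C b: FOLLOW(C) ⊇ FIRST(b) = {b}; new: +{b}
  S→b A: FOLLOW(A) ⊇ FOLLOW(S) ⊇ {$,b}; new: +{$,b}
  S→b B: FOLLOW(B) ⊇ FOLLOW(S) ⊇ {$,b}; new: +{$,b}
  FOLLOW(S)={$,b}  FOLLOW(A)={$,b}  FOLLOW(B)={$,b}  FOLLOW(C)={b}
[2]
  B→S C: FOLLOW(C) ⊇ FOLLOW(B) ⊇ {$,b}; new: +{$}
  FOLLOW(S)={$,b}  FOLLOW(A)={$,b}  FOLLOW(B)={$,b}  FOLLOW(C)={$,b}
[3] — fixpoint
  FOLLOW(S)={$,b}  FOLLOW(A)={$,b}  FOLLOW(B)={$,b}  FOLLOW(C)={$,b}

FOLLOW(C) = ["$", "b"]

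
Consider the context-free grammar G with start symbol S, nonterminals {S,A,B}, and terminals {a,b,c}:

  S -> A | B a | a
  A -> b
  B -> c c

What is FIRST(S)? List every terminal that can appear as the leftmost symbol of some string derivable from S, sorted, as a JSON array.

FIRST sets, iterate to fixpoint:
iter 1:
  A via A→b: +{b}
  B via B→c c: +{c}
  S via S→A: +{b}
  S via S→B a: +{c}
  S via S→a: +{a}
  FIRST(S)={a,b,c}  FIRST(A)={b}  FIRST(B)={c}
iter 2: done
  FIRST(S)={a,b,c}  FIRST(A)={b}  FIRST(B)={c}

FIRST(S) = ["a", "b", "c"]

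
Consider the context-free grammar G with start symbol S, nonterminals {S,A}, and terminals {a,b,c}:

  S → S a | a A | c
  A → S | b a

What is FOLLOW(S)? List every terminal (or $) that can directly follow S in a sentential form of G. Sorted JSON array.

FIRST sets, iterate to fixpoint:
round 1:
  A via A→b a: +{b}
  S via S→a A: +{a}
  S via S→c: +{c}
  S: {a,c}  A: {b}
round 2:
  A via A→S: +{a,c}
  S: {a,c}  A: {a,b,c}
round 3: done
  S: {a,c}  A: {a,b,c}

FOLLOW iteration:
FOLLOW(S) := {$}
iter 1:
  S→S a: FOLLOW(S) ⊇ FIRST(a) = {a}; new: +{a}
  S→a A: FOLLOW(A) ⊇ FOLLOW(S) ⊇ {$,a}; new: +{$,a}
  FOLLOW[S]={$,a}  FOLLOW[A]={$,a}
iter 2: (stable)
  FOLLOW[S]={$,a}  FOLLOW[A]={$,a}

FOLLOW(S) = ["$", "a"]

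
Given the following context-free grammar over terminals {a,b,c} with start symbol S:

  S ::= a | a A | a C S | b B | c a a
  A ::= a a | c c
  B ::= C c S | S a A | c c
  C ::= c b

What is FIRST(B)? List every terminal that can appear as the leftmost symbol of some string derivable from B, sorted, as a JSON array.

Compute FIRST by fixpoint:
iter 1:
  A via A→a a: +{a}
  A via A→c c: +{c}
  B via B→c c: +{c}
  C via C→c b: +{c}
  S via S→a: +{a}
  S via S→b B: +{b}
  S via S→c a a: +{c}
  S: {a,b,c}  A: {a,c}  B: {c}  C: {c}
iter 2:
  B via B→S a A: +{a,b}
  S: {a,b,c}  A: {a,c}  B: {a,b,c}  C: {c}
iter 3: (stable)
  S: {a,b,c}  A: {a,c}  B: {a,b,c}  C: {c}

FIRST(B) = ["a", "b", "c"]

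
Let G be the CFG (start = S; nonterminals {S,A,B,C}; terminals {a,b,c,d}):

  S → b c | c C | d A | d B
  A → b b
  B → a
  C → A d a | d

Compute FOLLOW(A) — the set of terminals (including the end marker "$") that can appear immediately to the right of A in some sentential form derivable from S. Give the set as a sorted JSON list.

FIRST iteration:
pass 1:
  A via A→b b: +{b}
  B via B→a: +{a}
  C via C→A d a: +{b}
  C via C→d: +{d}
  S via S→b c: +{b}
  S via S→c C: +{c}
  S via S→d A: +{d}
  S: {b,c,d}  A: {b}  B: {a}  C: {b,d}
pass 2: done
  S: {b,c,d}  A: {b}  B: {a}  C: {b,d}

FOLLOW sets:
initialize: $ ∈ FOLLOW(S)
round 1:
  C→A d a: FOLLOW(A) ⊇ FIRST(d) = {d}; new: +{d}
  S→c C: FOLLOW(C) ⊇ FOLLOW(S) ⊇ {$}; new: +{$}
  S→d A: FOLLOW(A) ⊇ FOLLOW(S) ⊇ {$}; new: +{$}
  S→d B: FOLLOW(B) ⊇ FOLLOW(S) ⊇ {$}; new: +{$}
  FOLLOW(S)={$}  FOLLOW(A)={$,d}  FOLLOW(B)={$}  FOLLOW(C)={$}
round 2: — fixpoint
  FOLLOW(S)={$}  FOLLOW(A)={$,d}  FOLLOW(B)={$}  FOLLOW(C)={$}

FOLLOW(A) = ["$", "d"]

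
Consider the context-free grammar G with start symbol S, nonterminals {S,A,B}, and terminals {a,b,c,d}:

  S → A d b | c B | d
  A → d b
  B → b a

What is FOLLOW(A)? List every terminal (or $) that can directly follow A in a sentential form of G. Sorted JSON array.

FIRST iteration:
iter 1:
  A via A→d b: +{d}
  B via B→b a: +{b}
  S via S→A d b: +{d}
  S via S→c B: +{c}
  FIRST[S]={c,d}  FIRST[A]={d}  FIRST[B]={b}
iter 2: done
  FIRST[S]={c,d}  FIRST[A]={d}  FIRST[B]={b}

FOLLOW iteration:
FOLLOW(S) := {$}
[1]
  S→A d b: FOLLOW(A) ⊇ FIRST(d) = {d}; new: +{d}
  S→c B: FOLLOW(B) ⊇ FOLLOW(S) ⊇ {$}; new: +{$}
  FOLLOW(S)={$}  FOLLOW(A)={d}  FOLLOW(B)={$}
[2] (no change)
  FOLLOW(S)={$}  FOLLOW(A)={d}  FOLLOW(B)={$}

FOLLOW(A) = ["d"]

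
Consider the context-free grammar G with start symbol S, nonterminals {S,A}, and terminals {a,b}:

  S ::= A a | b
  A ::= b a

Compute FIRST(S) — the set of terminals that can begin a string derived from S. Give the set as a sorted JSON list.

FIRST iteration:
[1]
  A via A→b a: +{b}
  S via S→A a: +{b}
  FIRST(S)={b}  FIRST(A)={b}
[2] (stable)
  FIRST(S)={b}  FIRST(A)={b}

FIRST(S) = ["b"]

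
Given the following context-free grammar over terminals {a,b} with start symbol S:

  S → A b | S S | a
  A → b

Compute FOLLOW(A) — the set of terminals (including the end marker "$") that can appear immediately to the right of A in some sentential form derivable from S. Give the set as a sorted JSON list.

Compute FIRST by fixpoint:
[1]
  A via A→b: +{b}
  S via S→A b: +{b}
  S via S→a: +{a}
  S: {a,b}  A: {b}
[2] (stable)
  S: {a,b}  A: {b}

Compute FOLLOW by fixpoint:
initialize: $ ∈ FOLLOW(S)
pass 1:
  S→A b: FOLLOW(A) ⊇ FIRST(b) = {b}; new: +{b}
  S→S S: FOLLOW(S) ⊇ FIRST(S) = {a,b}; new: +{a,b}
  FOLLOW(S)={$,a,b}  FOLLOW(A)={b}
pass 2: (no change)
  FOLLOW(S)={$,a,b}  FOLLOW(A)={b}

FOLLOW(A) = ["b"]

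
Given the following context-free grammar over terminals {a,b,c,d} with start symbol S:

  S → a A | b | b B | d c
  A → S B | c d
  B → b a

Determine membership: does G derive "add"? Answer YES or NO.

Convert to CNF:
  S -> T1 T0 | T2 B | T3 A | b
  A -> S B | T0 T1
  B -> T2 T3
  T0 -> c
  T1 -> d
  T2 -> b
  T3 -> a

CYK fill:
  [0..0]={T3}  "a"  orig:{}
  [1..1]={T1}  "d"  orig:{}
  [2..2]={T1}  "d"  orig:{}
  [0..1]=∅  "ad"
  [1..2]=∅  "dd"
  [0..2]=∅  "add"

S ∉ T[0,2] ⇒ NO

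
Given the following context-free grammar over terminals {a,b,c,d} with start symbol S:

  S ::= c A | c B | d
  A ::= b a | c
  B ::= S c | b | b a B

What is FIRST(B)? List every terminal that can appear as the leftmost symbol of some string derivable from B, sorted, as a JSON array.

FIRST sets, iterate to fixpoint:
[1]
  A via A→b a: +{b}
  A via A→c: +{c}
  B via B→b: +{b}
  S via S→c A: +{c}
  S via S→d: +{d}
  FIRST(S)={c,d}  FIRST(A)={b,c}  FIRST(B)={b}
[2]
  B via B→S c: +{c,d}
  FIRST(S)={c,d}  FIRST(A)={b,c}  FIRST(B)={b,c,d}
[3] (stable)
  FIRST(S)={c,d}  FIRST(A)={b,c}  FIRST(B)={b,c,d}

FIRST(B) = ["b", "c", "d"]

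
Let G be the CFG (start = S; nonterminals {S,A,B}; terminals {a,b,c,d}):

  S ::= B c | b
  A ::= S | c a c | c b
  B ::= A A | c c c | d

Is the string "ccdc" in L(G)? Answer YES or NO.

Convert to CNF:
  S -> B T0 | b
  A -> B T0 | T0 T2 | T0 X3 | b
  B -> A A | T0 X4 | d
  T0 -> c
  T1 -> a
  T2 -> b
  X3 -> T1 T0
  X4 -> T0 T0

CYK fill:
  cell(0,0) c: {T0}  orig:{}
  cell(1,1) c: {T0}  orig:{}
  cell(2,2) d: {B}
  cell(3,3) c: {T0}  orig:{}
  cell(0,1) cc: {X4}  orig:{}
  cell(1,2) cd: ∅
  cell(2,3) dc: {A,S}
  cell(0,2) ccd: ∅
  cell(1,3) cdc: ∅
  cell(0,3) ccdc: ∅

S ∉ T[0,3] ⇒ NO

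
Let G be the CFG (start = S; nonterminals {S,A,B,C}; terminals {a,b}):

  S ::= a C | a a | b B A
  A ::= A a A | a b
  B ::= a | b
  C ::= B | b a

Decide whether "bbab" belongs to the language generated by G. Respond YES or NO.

CNF form of G:
  S -> T0 C | T0 T0 | T1 X3
  A -> A X2 | T0 T1
  B -> a | b
  C -> T1 T0 | a | b
  T0 -> a
  T1 -> b
  X2 -> T0 A
  X3 -> B A

CYK fill:
  T[0,0] 'b' = {B,C,T1}  orig:{B,C}
  T[1,1] 'b' = {B,C,T1}  orig:{B,C}
  T[2,2] 'a' = {B,C,T0}  orig:{B,C}
  T[3,3] 'b' = {B,C,T1}  orig:{B,C}
  T[0,1] 'bb' = ∅
  T[1,2] 'ba' = {C}
  T[2,3] 'ab' = {A,S}
  T[0,2] 'bba' = ∅
  T[1,3] 'bab' = {X3}  orig:{}
  T[0,3] 'bbab' = {S}

S ∈ T[0,3] ⇒ YES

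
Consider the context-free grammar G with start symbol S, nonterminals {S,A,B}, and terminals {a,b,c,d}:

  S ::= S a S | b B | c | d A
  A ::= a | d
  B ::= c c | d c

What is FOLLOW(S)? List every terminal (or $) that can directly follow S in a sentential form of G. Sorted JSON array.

Compute FIRST by fixpoint:
round 1:
  A via A→a: +{a}
  A via A→d: +{d}
  B via B→c c: +{c}
  B via B→d c: +{d}
  S via S→b B: +{b}
  S via S→c: +{c}
  S via S→d A: +{d}
  S: {b,c,d}  A: {a,d}  B: {c,d}
round 2: (stable)
  S: {b,c,d}  A: {a,d}  B: {c,d}

FOLLOW iteration:
initialize: $ ∈ FOLLOW(S)
iter 1:
  S→S a S: FOLLOW(S) ⊇ FIRST(a) = {a}; new: +{a}
  S→b B: FOLLOW(B) ⊇ FOLLOW(S) ⊇ {$,a}; new: +{$,a}
  S→d A: FOLLOW(A) ⊇ FOLLOW(S) ⊇ {$,a}; new: +{$,a}
  FOLLOW(S)={$,a}  FOLLOW(A)={$,a}  FOLLOW(B)={$,a}
iter 2: (stable)
  FOLLOW(S)={$,a}  FOLLOW(A)={$,a}  FOLLOW(B)={$,a}

FOLLOW(S) = ["$", "a"]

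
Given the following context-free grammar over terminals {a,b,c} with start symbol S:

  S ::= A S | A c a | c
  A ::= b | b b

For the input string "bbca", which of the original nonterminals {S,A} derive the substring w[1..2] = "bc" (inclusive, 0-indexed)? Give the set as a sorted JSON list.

Convert to CNF:
  S -> A S | A X3 | c
  A -> T0 T0 | b
  T0 -> b
  T1 -> c
  T2 -> a
  X3 -> T1 T2

Fill CYK table bottom-up (cells [i..j] with 1 ≤ i ≤ j ≤ 2 only):
  [1..1]={A,T0}  "b"  orig:{A}
  [2..2]={S,T1}  "c"  orig:{S}
  [1..2]={S}  "bc"

Original NTs in T[1,2] deriving "bc": ["S"]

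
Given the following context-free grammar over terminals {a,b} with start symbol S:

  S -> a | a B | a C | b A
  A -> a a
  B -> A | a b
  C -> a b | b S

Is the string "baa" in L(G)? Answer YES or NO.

Convert to CNF:
  S -> T0 B | T0 C | T1 A | a
  A -> T0 T0
  B -> T0 T0 | T0 T1
  C -> T0 T1 | T1 S
  T0 -> a
  T1 -> b

Fill CYK table bottom-up:
  [0..0]={T1}  "b"  orig:{}
  [1..1]={S,T0}  "a"  orig:{S}
  [2..2]={S,T0}  "a"  orig:{S}
  [0..1]={C}  "ba"
  [1..2]={A,B}  "aa"
  [0..2]={S}  "baa"

S ∈ T[0,2] ⇒ YES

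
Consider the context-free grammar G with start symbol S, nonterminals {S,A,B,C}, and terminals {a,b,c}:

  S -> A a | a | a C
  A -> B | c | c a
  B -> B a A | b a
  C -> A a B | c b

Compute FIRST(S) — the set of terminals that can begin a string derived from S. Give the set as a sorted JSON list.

FIRST iteration:
[1]
  A via A→c: +{c}
  B via B→b a: +{b}
  C via C→A a B: +{c}
  S via S→A a: +{c}
  S via S→a: +{a}
  FIRST(S)={a,c}  FIRST(A)={c}  FIRST(B)={b}  FIRST(C)={c}
[2]
  A via A→B: +{b}
  C via C→A a B: +{b}
  S via S→A a: +{b}
  FIRST(S)={a,b,c}  FIRST(A)={b,c}  FIRST(B)={b}  FIRST(C)={b,c}
[3] — fixpoint
  FIRST(S)={a,b,c}  FIRST(A)={b,c}  FIRST(B)={b}  FIRST(C)={b,c}

FIRST(S) = ["a", "b", "c"]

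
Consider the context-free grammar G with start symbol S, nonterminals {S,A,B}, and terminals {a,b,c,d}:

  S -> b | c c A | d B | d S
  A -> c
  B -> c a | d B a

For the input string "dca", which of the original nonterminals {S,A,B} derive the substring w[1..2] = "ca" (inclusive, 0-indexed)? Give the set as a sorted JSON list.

Convert to CNF:
  S -> T0 X4 | T2 B | T2 S | b
  A -> c
  B -> T0 T1 | T2 X3
  T0 -> c
  T1 -> a
  T2 -> d
  X3 -> B T1
  X4 -> T0 A

CYK table (by increasing span) (cells [i..j] with 1 ≤ i ≤ j ≤ 2 only):
  [1..1]={A,T0}  "c"  orig:{A}
  [2..2]={T1}  "a"  orig:{}
  [1..2]={B}  "ca"

Original NTs in T[1,2] deriving "ca": ["B"]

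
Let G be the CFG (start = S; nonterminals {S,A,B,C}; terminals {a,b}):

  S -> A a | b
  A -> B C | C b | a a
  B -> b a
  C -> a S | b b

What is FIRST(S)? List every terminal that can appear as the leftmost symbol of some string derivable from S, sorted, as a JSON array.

FIRST sets, iterate to fixpoint:
round 1:
  A via A→a a: +{a}
  B via B→b a: +{b}
  C via C→a S: +{a}
  C via C→b b: +{b}
  S via S→A a: +{a}
  S via S→b: +{b}
  FIRST(S)={a,b}  FIRST(A)={a}  FIRST(B)={b}  FIRST(C)={a,b}
round 2:
  A via A→B C: +{b}
  FIRST(S)={a,b}  FIRST(A)={a,b}  FIRST(B)={b}  FIRST(C)={a,b}
round 3: (no change)
  FIRST(S)={a,b}  FIRST(A)={a,b}  FIRST(B)={b}  FIRST(C)={a,b}

FIRST(S) = ["a", "b"]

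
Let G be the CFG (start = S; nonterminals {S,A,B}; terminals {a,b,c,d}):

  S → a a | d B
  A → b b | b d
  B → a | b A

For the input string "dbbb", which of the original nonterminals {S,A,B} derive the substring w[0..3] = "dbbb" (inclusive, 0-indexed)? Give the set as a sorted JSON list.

Convert to CNF:
  S -> T1 B | T2 T2
  A -> T0 T0 | T0 T1
  B -> T0 A | a
  T0 -> b
  T1 -> d
  T2 -> a

CYK table (by increasing span), restricted to cells inside w[0..3]:
  cell(0,0) d: {T1}  orig:{}
  cell(1,1) b: {T0}  orig:{}
  cell(2,2) b: {T0}  orig:{}
  cell(3,3) b: {T0}  orig:{}
  cell(0,1) db: ∅
  cell(1,2) bb: {A}
  cell(2,3) bb: {A}
  cell(0,2) dbb: ∅
  cell(1,3) bbb: {B}
  cell(0,3) dbbb: {S}

Original NTs in T[0,3] deriving "dbbb": ["S"]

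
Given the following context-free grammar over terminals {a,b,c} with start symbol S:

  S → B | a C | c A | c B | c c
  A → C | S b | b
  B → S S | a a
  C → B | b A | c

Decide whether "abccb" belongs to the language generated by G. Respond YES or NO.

Convert to CNF:
  S -> S S | T1 C | T1 T1 | T2 A | T2 B | T2 T2
  A -> S S | S T0 | T0 A | T1 T1 | b | c
  B -> S S | T1 T1
  C -> S S | T0 A | T1 T1 | c
  T0 -> b
  T1 -> a
  T2 -> c

CYK fill:
  T[0,0] 'a' = {T1}  orig:{}
  T[1,1] 'b' = {A,T0}  orig:{A}
  T[2,2] 'c' = {A,C,T2}  orig:{A,C}
  T[3,3] 'c' = {A,C,T2}  orig:{A,C}
  T[4,4] 'b' = {A,T0}  orig:{A}
  T[0,1] 'ab' = ∅
  T[1,2] 'bc' = {A,C}
  T[2,3] 'cc' = {S}
  T[3,4] 'cb' = {S}
  T[0,2] 'abc' = {S}
  T[1,3] 'bcc' = ∅
  T[2,4] 'ccb' = {A}
  T[0,3] 'abcc' = ∅
  T[1,4] 'bccb' = {A,C}
  T[0,4] 'abccb' = {A,B,C,S}

S ∈ T[0,4] ⇒ YES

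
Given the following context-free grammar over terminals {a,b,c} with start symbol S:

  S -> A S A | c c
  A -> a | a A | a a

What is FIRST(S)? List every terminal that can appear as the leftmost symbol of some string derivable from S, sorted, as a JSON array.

Compute FIRST by fixpoint:
pass 1:
  A via A→a: +{a}
  S via S→A S A: +{a}
  S via S→c c: +{c}
  FIRST[S]={a,c}  FIRST[A]={a}
pass 2: done
  FIRST[S]={a,c}  FIRST[A]={a}

FIRST(S) = ["a", "c"]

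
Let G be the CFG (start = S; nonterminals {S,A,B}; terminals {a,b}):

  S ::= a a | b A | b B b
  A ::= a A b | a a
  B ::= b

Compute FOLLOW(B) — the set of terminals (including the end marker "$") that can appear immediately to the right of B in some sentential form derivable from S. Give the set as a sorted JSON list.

FIRST iteration:
[1]
  A via A→a A b: +{a}
  B via B→b: +{b}
  S via S→a a: +{a}
  S via S→b A: +{b}
  S: {a,b}  A: {a}  B: {b}
[2] done
  S: {a,b}  A: {a}  B: {b}

FOLLOW sets:
FOLLOW(S) := {$}
round 1:
  A→a A b: FOLLOW(A) ⊇ FIRST(b) = {b}; new: +{b}
  S→b A: FOLLOW(A) ⊇ FOLLOW(S) ⊇ {$}; new: +{$}
  S→b B b: FOLLOW(B) ⊇ FIRST(b) = {b}; new: +{b}
  S: {$}  A: {$,b}  B: {b}
round 2: — fixpoint
  S: {$}  A: {$,b}  B: {b}

FOLLOW(B) = ["b"]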